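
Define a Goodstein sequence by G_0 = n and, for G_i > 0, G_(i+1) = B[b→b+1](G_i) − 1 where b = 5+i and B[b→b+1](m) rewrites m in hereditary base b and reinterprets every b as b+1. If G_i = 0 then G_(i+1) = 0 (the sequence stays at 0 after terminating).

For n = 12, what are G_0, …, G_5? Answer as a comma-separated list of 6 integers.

base 5: 12 = 2·5 + 2; at 6: 2·6 + 2 = 14; next = 13
base 6: 13 = 2·6 + 1; at 7: 2·7 + 1 = 15; next = 14
base 7: 14 = 2·7; at 8: 2·8 = 16; next = 15
base 8: 15 = 8 + 7; at 9: 9 + 7 = 16; next = 15
base 9: 15 = 9 + 6; at 10: 10 + 6 = 16; next = 15

12, 13, 14, 15, 15, 15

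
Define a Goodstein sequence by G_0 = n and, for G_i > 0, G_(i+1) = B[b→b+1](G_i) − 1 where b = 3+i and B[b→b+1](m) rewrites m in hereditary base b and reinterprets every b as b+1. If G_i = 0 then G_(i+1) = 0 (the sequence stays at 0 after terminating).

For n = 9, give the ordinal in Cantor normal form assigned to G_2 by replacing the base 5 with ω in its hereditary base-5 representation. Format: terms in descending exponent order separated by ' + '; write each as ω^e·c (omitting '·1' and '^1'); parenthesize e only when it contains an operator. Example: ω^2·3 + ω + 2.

ω·3 + 2

G_0 = 9. HB_3(9) = 3^2. Bump = 16. G_1 = 15.
G_1 = 15. HB_4(15) = 3·4 + 3. Bump = 18. G_2 = 17.
G_2 = 17. HB_5(17) = 3·5 + 2. Bump = 20. G_3 = 19.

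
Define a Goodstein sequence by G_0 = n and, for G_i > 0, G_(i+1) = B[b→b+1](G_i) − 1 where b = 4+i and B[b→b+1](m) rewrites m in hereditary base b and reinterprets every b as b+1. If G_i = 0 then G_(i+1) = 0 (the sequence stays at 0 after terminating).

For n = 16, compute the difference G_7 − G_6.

step 0: 16 = 4^2; sub 5 for 4: 5^2; = 25; G_1 = 25−1 = 24
step 1: 24 = 4·5 + 4; sub 6 for 5: 4·6 + 4; = 28; G_2 = 28−1 = 27
step 2: 27 = 4·6 + 3; sub 7 for 6: 4·7 + 3; = 31; G_3 = 31−1 = 30
step 3: 30 = 4·7 + 2; sub 8 for 7: 4·8 + 2; = 34; G_4 = 34−1 = 33
step 4: 33 = 4·8 + 1; sub 9 for 8: 4·9 + 1; = 37; G_5 = 37−1 = 36
step 5: 36 = 4·9; sub 10 for 9: 4·10; = 40; G_6 = 40−1 = 39
step 6: 39 = 3·10 + 9; sub 11 for 10: 3·11 + 9; = 42; G_7 = 42−1 = 41

2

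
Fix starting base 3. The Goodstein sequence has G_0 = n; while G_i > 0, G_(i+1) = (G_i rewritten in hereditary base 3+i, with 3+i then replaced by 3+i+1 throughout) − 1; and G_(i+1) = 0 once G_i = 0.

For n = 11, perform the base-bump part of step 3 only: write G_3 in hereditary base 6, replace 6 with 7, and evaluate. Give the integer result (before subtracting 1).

40

[0] 11 ≡ 3^2 + 2 (base 3). Lift 4: 18. −1: 17.
[1] 17 ≡ 4^2 + 1 (base 4). Lift 5: 26. −1: 25.
[2] 25 ≡ 5^2 (base 5). Lift 6: 36. −1: 35.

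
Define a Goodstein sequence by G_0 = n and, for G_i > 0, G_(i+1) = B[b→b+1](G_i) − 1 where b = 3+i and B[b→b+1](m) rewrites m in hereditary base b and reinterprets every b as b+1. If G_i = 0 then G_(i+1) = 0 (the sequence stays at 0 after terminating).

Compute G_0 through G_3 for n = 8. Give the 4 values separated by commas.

8, 9, 10, 11

base 3: 8 = 2·3 + 2; at 4: 2·4 + 2 = 10; next = 9
base 4: 9 = 2·4 + 1; at 5: 2·5 + 1 = 11; next = 10
base 5: 10 = 2·5; at 6: 2·6 = 12; next = 11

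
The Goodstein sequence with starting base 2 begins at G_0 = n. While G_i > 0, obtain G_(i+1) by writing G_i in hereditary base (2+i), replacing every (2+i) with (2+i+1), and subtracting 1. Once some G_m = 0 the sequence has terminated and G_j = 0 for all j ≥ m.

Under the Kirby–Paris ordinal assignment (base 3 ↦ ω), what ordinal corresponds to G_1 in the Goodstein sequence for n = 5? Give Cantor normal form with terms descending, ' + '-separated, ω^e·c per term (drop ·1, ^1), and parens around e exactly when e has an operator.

ω^ω

step 0: 5 = 2^2 + 1; sub 3 for 2: 3^3 + 1; = 28; G_1 = 28−1 = 27
step 1: 27 = 3^3; sub 4 for 3: 4^4; = 256; G_2 = 256−1 = 255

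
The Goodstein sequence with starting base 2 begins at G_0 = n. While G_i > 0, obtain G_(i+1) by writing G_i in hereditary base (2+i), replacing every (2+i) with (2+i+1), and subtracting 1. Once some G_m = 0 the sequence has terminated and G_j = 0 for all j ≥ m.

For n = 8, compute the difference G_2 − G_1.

G_0 = 8. HB_2(8) = 2^(2 + 1). Bump = 81. G_1 = 80.
G_1 = 80. HB_3(80) = 2·3^3 + 2·3^2 + 2·3 + 2. Bump = 554. G_2 = 553.

473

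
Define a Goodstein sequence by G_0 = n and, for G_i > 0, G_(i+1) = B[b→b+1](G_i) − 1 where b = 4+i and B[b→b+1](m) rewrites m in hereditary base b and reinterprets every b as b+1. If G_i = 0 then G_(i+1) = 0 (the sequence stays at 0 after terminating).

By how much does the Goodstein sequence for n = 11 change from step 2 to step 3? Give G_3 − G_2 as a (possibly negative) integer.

1

i=0: 11 = 2·4 + 3 (b=4); 4→5: 2·5 + 3 = 13; 13−1 = 12
i=1: 12 = 2·5 + 2 (b=5); 5→6: 2·6 + 2 = 14; 14−1 = 13
i=2: 13 = 2·6 + 1 (b=6); 6→7: 2·7 + 1 = 15; 15−1 = 14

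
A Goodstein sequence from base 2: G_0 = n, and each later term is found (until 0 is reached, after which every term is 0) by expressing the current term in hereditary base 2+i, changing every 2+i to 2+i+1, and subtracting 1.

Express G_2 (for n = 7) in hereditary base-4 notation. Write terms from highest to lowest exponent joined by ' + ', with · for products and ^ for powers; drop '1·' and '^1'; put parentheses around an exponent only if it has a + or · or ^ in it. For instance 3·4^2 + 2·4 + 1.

(0) 7|_2 = 2^2 + 2 + 1 ↦ 3^3 + 3 + 1|_3 = 31 ⇒ 30
(1) 30|_3 = 3^3 + 3 ↦ 4^4 + 4|_4 = 260 ⇒ 259

4^4 + 3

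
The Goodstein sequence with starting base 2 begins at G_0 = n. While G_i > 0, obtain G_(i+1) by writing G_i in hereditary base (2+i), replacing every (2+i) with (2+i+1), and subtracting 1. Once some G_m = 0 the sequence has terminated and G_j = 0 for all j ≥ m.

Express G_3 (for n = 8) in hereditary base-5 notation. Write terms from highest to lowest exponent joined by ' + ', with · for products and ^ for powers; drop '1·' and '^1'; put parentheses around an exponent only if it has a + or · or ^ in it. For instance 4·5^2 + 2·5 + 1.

2·5^5 + 2·5^2 + 2·5

G_0 = 8. HB_2(8) = 2^(2 + 1). Bump = 81. G_1 = 80.
G_1 = 80. HB_3(80) = 2·3^3 + 2·3^2 + 2·3 + 2. Bump = 554. G_2 = 553.
G_2 = 553. HB_4(553) = 2·4^4 + 2·4^2 + 2·4 + 1. Bump = 6311. G_3 = 6310.
G_3 = 6310. HB_5(6310) = 2·5^5 + 2·5^2 + 2·5. Bump = 93396. G_4 = 93395.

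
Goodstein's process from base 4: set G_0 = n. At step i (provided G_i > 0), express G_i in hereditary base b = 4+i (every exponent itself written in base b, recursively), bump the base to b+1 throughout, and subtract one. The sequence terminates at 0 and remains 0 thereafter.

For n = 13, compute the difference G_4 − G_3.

base 4: 13 = 3·4 + 1; at 5: 3·5 + 1 = 16; next = 15
base 5: 15 = 3·5; at 6: 3·6 = 18; next = 17
base 6: 17 = 2·6 + 5; at 7: 2·7 + 5 = 19; next = 18
base 7: 18 = 2·7 + 4; at 8: 2·8 + 4 = 20; next = 19

1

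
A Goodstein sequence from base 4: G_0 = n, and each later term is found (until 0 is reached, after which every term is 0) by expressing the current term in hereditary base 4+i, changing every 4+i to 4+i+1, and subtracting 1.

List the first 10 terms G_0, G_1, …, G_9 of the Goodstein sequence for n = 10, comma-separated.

(0) 10|_4 = 2·4 + 2 ↦ 2·5 + 2|_5 = 12 ⇒ 11
(1) 11|_5 = 2·5 + 1 ↦ 2·6 + 1|_6 = 13 ⇒ 12
(2) 12|_6 = 2·6 ↦ 2·7|_7 = 14 ⇒ 13
(3) 13|_7 = 7 + 6 ↦ 8 + 6|_8 = 14 ⇒ 13
(4) 13|_8 = 8 + 5 ↦ 9 + 5|_9 = 14 ⇒ 13
(5) 13|_9 = 9 + 4 ↦ 10 + 4|_10 = 14 ⇒ 13
(6) 13|_10 = 10 + 3 ↦ 11 + 3|_11 = 14 ⇒ 13
(7) 13|_11 = 11 + 2 ↦ 12 + 2|_12 = 14 ⇒ 13
(8) 13|_12 = 12 + 1 ↦ 13 + 1|_13 = 14 ⇒ 13

10, 11, 12, 13, 13, 13, 13, 13, 13, 13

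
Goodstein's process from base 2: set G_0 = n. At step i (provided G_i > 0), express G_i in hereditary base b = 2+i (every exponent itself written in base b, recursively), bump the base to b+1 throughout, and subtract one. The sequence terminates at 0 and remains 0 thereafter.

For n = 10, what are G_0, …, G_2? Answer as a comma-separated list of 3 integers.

G_0=10  [base 2] 2^(2 + 1) + 2  →[2↦3]→  3^(3 + 1) + 3 = 84  −1 ⇒ G_1=83
G_1=83  [base 3] 3^(3 + 1) + 2  →[3↦4]→  4^(4 + 1) + 2 = 1026  −1 ⇒ G_2=1025

10, 83, 1025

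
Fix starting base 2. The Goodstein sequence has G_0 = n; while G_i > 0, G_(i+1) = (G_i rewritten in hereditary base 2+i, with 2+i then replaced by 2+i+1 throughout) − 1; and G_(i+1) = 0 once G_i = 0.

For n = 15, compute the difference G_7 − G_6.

3373455337

(0) 15|_2 = 2^(2 + 1) + 2^2 + 2 + 1 ↦ 3^(3 + 1) + 3^3 + 3 + 1|_3 = 112 ⇒ 111
(1) 111|_3 = 3^(3 + 1) + 3^3 + 3 ↦ 4^(4 + 1) + 4^4 + 4|_4 = 1284 ⇒ 1283
(2) 1283|_4 = 4^(4 + 1) + 4^4 + 3 ↦ 5^(5 + 1) + 5^5 + 3|_5 = 18753 ⇒ 18752
(3) 18752|_5 = 5^(5 + 1) + 5^5 + 2 ↦ 6^(6 + 1) + 6^6 + 2|_6 = 326594 ⇒ 326593
(4) 326593|_6 = 6^(6 + 1) + 6^6 + 1 ↦ 7^(7 + 1) + 7^7 + 1|_7 = 6588345 ⇒ 6588344
(5) 6588344|_7 = 7^(7 + 1) + 7^7 ↦ 8^(8 + 1) + 8^8|_8 = 150994944 ⇒ 150994943
(6) 150994943|_8 = 8^(8 + 1) + 7·8^7 + 7·8^6 + 7·8^5 + 7·8^4 + 7·8^3 + 7·8^2 + 7·8 + 7 ↦ 9^(9 + 1) + 7·9^7 + 7·9^6 + 7·9^5 + 7·9^4 + 7·9^3 + 7·9^2 + 7·9 + 7|_9 = 3524450281 ⇒ 3524450280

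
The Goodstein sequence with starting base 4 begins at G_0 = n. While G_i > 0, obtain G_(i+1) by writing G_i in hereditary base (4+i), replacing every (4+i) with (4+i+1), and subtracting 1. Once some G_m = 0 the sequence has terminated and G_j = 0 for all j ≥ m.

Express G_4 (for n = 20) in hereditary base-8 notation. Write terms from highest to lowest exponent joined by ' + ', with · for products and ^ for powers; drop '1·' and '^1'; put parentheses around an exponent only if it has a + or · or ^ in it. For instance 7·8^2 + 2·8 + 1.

base 4: 20 = 4^2 + 4; at 5: 5^2 + 5 = 30; next = 29
base 5: 29 = 5^2 + 4; at 6: 6^2 + 4 = 40; next = 39
base 6: 39 = 6^2 + 3; at 7: 7^2 + 3 = 52; next = 51
base 7: 51 = 7^2 + 2; at 8: 8^2 + 2 = 66; next = 65
base 8: 65 = 8^2 + 1; at 9: 9^2 + 1 = 82; next = 81

8^2 + 1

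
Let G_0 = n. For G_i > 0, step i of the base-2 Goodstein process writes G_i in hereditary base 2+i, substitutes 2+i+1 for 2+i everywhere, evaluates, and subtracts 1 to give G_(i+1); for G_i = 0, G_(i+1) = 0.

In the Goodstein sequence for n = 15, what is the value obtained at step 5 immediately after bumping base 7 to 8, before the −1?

150994944

15 —HB2→ 2^(2 + 1) + 2^2 + 2 + 1 —bump→ 3^(3 + 1) + 3^3 + 3 + 1 = 112 —(−1)→ 111
111 —HB3→ 3^(3 + 1) + 3^3 + 3 —bump→ 4^(4 + 1) + 4^4 + 4 = 1284 —(−1)→ 1283
1283 —HB4→ 4^(4 + 1) + 4^4 + 3 —bump→ 5^(5 + 1) + 5^5 + 3 = 18753 —(−1)→ 18752
18752 —HB5→ 5^(5 + 1) + 5^5 + 2 —bump→ 6^(6 + 1) + 6^6 + 2 = 326594 —(−1)→ 326593
326593 —HB6→ 6^(6 + 1) + 6^6 + 1 —bump→ 7^(7 + 1) + 7^7 + 1 = 6588345 —(−1)→ 6588344
6588344 —HB7→ 7^(7 + 1) + 7^7 —bump→ 8^(8 + 1) + 8^8 = 150994944 —(−1)→ 150994943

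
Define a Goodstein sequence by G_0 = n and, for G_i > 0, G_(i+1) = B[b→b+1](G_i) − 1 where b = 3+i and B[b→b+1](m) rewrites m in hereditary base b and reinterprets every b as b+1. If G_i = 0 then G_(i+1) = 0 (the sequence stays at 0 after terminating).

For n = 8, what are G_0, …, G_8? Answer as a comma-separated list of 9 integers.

8, 9, 10, 11, 11, 11, 11, 11, 11

G_0=8  [base 3] 2·3 + 2  →[3↦4]→  2·4 + 2 = 10  −1 ⇒ G_1=9
G_1=9  [base 4] 2·4 + 1  →[4↦5]→  2·5 + 1 = 11  −1 ⇒ G_2=10
G_2=10  [base 5] 2·5  →[5↦6]→  2·6 = 12  −1 ⇒ G_3=11
G_3=11  [base 6] 6 + 5  →[6↦7]→  7 + 5 = 12  −1 ⇒ G_4=11
G_4=11  [base 7] 7 + 4  →[7↦8]→  8 + 4 = 12  −1 ⇒ G_5=11
G_5=11  [base 8] 8 + 3  →[8↦9]→  9 + 3 = 12  −1 ⇒ G_6=11
G_6=11  [base 9] 9 + 2  →[9↦10]→  10 + 2 = 12  −1 ⇒ G_7=11
G_7=11  [base 10] 10 + 1  →[10↦11]→  11 + 1 = 12  −1 ⇒ G_8=11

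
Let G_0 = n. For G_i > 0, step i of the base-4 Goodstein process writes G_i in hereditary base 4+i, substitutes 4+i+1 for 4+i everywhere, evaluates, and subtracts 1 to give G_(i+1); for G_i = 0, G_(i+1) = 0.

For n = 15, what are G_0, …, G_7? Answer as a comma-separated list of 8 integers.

G_0=15  [base 4] 3·4 + 3  →[4↦5]→  3·5 + 3 = 18  −1 ⇒ G_1=17
G_1=17  [base 5] 3·5 + 2  →[5↦6]→  3·6 + 2 = 20  −1 ⇒ G_2=19
G_2=19  [base 6] 3·6 + 1  →[6↦7]→  3·7 + 1 = 22  −1 ⇒ G_3=21
G_3=21  [base 7] 3·7  →[7↦8]→  3·8 = 24  −1 ⇒ G_4=23
G_4=23  [base 8] 2·8 + 7  →[8↦9]→  2·9 + 7 = 25  −1 ⇒ G_5=24
G_5=24  [base 9] 2·9 + 6  →[9↦10]→  2·10 + 6 = 26  −1 ⇒ G_6=25
G_6=25  [base 10] 2·10 + 5  →[10↦11]→  2·11 + 5 = 27  −1 ⇒ G_7=26

15, 17, 19, 21, 23, 24, 25, 26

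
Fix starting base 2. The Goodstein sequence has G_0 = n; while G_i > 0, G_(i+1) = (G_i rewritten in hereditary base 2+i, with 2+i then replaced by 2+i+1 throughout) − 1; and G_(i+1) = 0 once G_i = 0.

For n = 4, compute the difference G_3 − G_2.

19

G_0=4  [base 2] 2^2  →[2↦3]→  3^3 = 27  −1 ⇒ G_1=26
G_1=26  [base 3] 2·3^2 + 2·3 + 2  →[3↦4]→  2·4^2 + 2·4 + 2 = 42  −1 ⇒ G_2=41
G_2=41  [base 4] 2·4^2 + 2·4 + 1  →[4↦5]→  2·5^2 + 2·5 + 1 = 61  −1 ⇒ G_3=60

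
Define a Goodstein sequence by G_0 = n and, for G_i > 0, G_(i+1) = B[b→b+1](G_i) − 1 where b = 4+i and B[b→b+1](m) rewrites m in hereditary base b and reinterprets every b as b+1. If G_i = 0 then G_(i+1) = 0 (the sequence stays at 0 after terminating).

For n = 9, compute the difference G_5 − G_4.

(0) 9|_4 = 2·4 + 1 ↦ 2·5 + 1|_5 = 11 ⇒ 10
(1) 10|_5 = 2·5 ↦ 2·6|_6 = 12 ⇒ 11
(2) 11|_6 = 6 + 5 ↦ 7 + 5|_7 = 12 ⇒ 11
(3) 11|_7 = 7 + 4 ↦ 8 + 4|_8 = 12 ⇒ 11
(4) 11|_8 = 8 + 3 ↦ 9 + 3|_9 = 12 ⇒ 11

0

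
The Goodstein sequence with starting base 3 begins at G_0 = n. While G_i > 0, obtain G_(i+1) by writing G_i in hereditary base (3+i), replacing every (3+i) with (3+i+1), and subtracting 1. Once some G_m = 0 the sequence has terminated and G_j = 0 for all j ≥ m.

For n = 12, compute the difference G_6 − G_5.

[0] 12 ≡ 3^2 + 3 (base 3). Lift 4: 20. −1: 19.
[1] 19 ≡ 4^2 + 3 (base 4). Lift 5: 28. −1: 27.
[2] 27 ≡ 5^2 + 2 (base 5). Lift 6: 38. −1: 37.
[3] 37 ≡ 6^2 + 1 (base 6). Lift 7: 50. −1: 49.
[4] 49 ≡ 7^2 (base 7). Lift 8: 64. −1: 63.
[5] 63 ≡ 7·8 + 7 (base 8). Lift 9: 70. −1: 69.

6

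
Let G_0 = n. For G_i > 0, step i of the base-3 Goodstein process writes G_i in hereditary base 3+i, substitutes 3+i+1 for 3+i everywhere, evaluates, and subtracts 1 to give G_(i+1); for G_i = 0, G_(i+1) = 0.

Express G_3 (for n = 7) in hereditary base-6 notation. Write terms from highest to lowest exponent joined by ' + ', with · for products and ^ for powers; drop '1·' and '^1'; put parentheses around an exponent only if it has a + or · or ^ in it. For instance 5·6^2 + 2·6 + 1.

6 + 3

i=0: 7 = 2·3 + 1 (b=3); 3→4: 2·4 + 1 = 9; 9−1 = 8
i=1: 8 = 2·4 (b=4); 4→5: 2·5 = 10; 10−1 = 9
i=2: 9 = 5 + 4 (b=5); 5→6: 6 + 4 = 10; 10−1 = 9
i=3: 9 = 6 + 3 (b=6); 6→7: 7 + 3 = 10; 10−1 = 9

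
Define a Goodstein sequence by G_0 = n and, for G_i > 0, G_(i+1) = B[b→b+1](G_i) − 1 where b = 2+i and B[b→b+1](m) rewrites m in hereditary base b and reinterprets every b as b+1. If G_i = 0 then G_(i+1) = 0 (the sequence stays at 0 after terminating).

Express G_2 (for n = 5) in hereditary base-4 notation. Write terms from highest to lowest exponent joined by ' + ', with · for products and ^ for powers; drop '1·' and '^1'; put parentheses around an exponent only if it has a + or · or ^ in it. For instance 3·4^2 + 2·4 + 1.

G_0=5  [base 2] 2^2 + 1  →[2↦3]→  3^3 + 1 = 28  −1 ⇒ G_1=27
G_1=27  [base 3] 3^3  →[3↦4]→  4^4 = 256  −1 ⇒ G_2=255
G_2=255  [base 4] 3·4^3 + 3·4^2 + 3·4 + 3  →[4↦5]→  3·5^3 + 3·5^2 + 3·5 + 3 = 468  −1 ⇒ G_3=467

3·4^3 + 3·4^2 + 3·4 + 3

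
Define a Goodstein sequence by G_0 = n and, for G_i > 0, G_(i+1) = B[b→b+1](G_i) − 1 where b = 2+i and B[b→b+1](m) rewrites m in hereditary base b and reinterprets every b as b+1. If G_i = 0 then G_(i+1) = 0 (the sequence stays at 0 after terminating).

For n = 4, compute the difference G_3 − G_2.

(0) 4|_2 = 2^2 ↦ 3^3|_3 = 27 ⇒ 26
(1) 26|_3 = 2·3^2 + 2·3 + 2 ↦ 2·4^2 + 2·4 + 2|_4 = 42 ⇒ 41
(2) 41|_4 = 2·4^2 + 2·4 + 1 ↦ 2·5^2 + 2·5 + 1|_5 = 61 ⇒ 60

19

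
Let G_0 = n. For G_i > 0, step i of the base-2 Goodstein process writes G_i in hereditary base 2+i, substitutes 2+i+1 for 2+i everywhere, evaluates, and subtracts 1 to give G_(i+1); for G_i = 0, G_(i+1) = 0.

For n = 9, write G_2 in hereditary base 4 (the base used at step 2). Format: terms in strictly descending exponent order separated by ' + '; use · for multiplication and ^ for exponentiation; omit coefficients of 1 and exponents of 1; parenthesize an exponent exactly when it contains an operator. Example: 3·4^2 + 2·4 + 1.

step 0: 9 = 2^(2 + 1) + 1; sub 3 for 2: 3^(3 + 1) + 1; = 82; G_1 = 82−1 = 81
step 1: 81 = 3^(3 + 1); sub 4 for 3: 4^(4 + 1); = 1024; G_2 = 1024−1 = 1023
step 2: 1023 = 3·4^4 + 3·4^3 + 3·4^2 + 3·4 + 3; sub 5 for 4: 3·5^5 + 3·5^3 + 3·5^2 + 3·5 + 3; = 9843; G_3 = 9843−1 = 9842

3·4^4 + 3·4^3 + 3·4^2 + 3·4 + 3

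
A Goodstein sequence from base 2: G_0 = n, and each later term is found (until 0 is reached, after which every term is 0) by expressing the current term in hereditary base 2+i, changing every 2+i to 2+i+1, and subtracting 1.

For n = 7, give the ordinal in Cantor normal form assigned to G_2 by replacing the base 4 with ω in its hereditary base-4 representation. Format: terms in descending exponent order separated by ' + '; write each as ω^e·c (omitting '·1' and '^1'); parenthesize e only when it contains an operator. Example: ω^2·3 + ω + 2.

(0) 7|_2 = 2^2 + 2 + 1 ↦ 3^3 + 3 + 1|_3 = 31 ⇒ 30
(1) 30|_3 = 3^3 + 3 ↦ 4^4 + 4|_4 = 260 ⇒ 259
(2) 259|_4 = 4^4 + 3 ↦ 5^5 + 3|_5 = 3128 ⇒ 3127

ω^ω + 3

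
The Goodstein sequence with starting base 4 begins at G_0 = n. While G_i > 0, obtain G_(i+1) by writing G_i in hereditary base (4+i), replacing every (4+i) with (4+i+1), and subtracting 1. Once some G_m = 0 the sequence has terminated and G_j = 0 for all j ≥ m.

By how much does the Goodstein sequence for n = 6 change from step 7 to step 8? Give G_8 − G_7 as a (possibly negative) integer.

base 4: 6 = 4 + 2; at 5: 5 + 2 = 7; next = 6
base 5: 6 = 5 + 1; at 6: 6 + 1 = 7; next = 6
base 6: 6 = 6; at 7: 7 = 7; next = 6
base 7: 6 = 6; at 8: 6 = 6; next = 5
base 8: 5 = 5; at 9: 5 = 5; next = 4
base 9: 4 = 4; at 10: 4 = 4; next = 3
base 10: 3 = 3; at 11: 3 = 3; next = 2
base 11: 2 = 2; at 12: 2 = 2; next = 1

-1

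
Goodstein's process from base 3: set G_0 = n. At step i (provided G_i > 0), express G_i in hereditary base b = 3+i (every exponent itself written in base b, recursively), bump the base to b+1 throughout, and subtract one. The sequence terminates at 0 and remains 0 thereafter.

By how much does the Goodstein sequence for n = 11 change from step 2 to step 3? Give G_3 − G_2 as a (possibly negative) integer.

10

[0] 11 ≡ 3^2 + 2 (base 3). Lift 4: 18. −1: 17.
[1] 17 ≡ 4^2 + 1 (base 4). Lift 5: 26. −1: 25.
[2] 25 ≡ 5^2 (base 5). Lift 6: 36. −1: 35.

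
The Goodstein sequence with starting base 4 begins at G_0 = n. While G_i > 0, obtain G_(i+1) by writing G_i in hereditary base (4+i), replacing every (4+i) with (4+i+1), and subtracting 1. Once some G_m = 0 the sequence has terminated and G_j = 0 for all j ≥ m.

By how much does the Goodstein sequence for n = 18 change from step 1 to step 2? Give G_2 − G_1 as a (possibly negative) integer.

10

G_0=18  [base 4] 4^2 + 2  →[4↦5]→  5^2 + 2 = 27  −1 ⇒ G_1=26
G_1=26  [base 5] 5^2 + 1  →[5↦6]→  6^2 + 1 = 37  −1 ⇒ G_2=36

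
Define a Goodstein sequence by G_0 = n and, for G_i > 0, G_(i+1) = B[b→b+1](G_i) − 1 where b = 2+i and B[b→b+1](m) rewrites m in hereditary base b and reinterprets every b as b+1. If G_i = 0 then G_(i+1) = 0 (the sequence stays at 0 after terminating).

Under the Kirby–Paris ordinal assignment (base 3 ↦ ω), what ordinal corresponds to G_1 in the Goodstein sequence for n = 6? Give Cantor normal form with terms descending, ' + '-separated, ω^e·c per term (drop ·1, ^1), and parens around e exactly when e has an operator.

6 —HB2→ 2^2 + 2 —bump→ 3^3 + 3 = 30 —(−1)→ 29
29 —HB3→ 3^3 + 2 —bump→ 4^4 + 2 = 258 —(−1)→ 257

ω^ω + 2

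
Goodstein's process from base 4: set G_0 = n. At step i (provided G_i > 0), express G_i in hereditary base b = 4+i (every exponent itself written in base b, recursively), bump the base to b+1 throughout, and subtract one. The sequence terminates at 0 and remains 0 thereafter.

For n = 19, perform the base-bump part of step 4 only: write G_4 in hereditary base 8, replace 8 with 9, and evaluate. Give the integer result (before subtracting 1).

G_0=19  [base 4] 4^2 + 3  →[4↦5]→  5^2 + 3 = 28  −1 ⇒ G_1=27
G_1=27  [base 5] 5^2 + 2  →[5↦6]→  6^2 + 2 = 38  −1 ⇒ G_2=37
G_2=37  [base 6] 6^2 + 1  →[6↦7]→  7^2 + 1 = 50  −1 ⇒ G_3=49
G_3=49  [base 7] 7^2  →[7↦8]→  8^2 = 64  −1 ⇒ G_4=63
G_4=63  [base 8] 7·8 + 7  →[8↦9]→  7·9 + 7 = 70  −1 ⇒ G_5=69

70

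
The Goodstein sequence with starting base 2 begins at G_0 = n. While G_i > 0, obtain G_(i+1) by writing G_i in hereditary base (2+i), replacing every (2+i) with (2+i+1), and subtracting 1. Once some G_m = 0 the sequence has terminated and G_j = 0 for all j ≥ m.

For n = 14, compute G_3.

18750

(0) 14|_2 = 2^(2 + 1) + 2^2 + 2 ↦ 3^(3 + 1) + 3^3 + 3|_3 = 111 ⇒ 110
(1) 110|_3 = 3^(3 + 1) + 3^3 + 2 ↦ 4^(4 + 1) + 4^4 + 2|_4 = 1282 ⇒ 1281
(2) 1281|_4 = 4^(4 + 1) + 4^4 + 1 ↦ 5^(5 + 1) + 5^5 + 1|_5 = 18751 ⇒ 18750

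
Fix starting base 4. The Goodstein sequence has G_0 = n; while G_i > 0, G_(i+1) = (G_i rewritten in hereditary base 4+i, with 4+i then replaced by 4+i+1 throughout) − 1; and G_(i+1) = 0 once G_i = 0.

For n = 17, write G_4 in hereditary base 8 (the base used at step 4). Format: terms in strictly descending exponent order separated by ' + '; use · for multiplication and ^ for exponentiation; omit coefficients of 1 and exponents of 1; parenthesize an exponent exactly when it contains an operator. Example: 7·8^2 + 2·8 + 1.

G_0=17  [base 4] 4^2 + 1  →[4↦5]→  5^2 + 1 = 26  −1 ⇒ G_1=25
G_1=25  [base 5] 5^2  →[5↦6]→  6^2 = 36  −1 ⇒ G_2=35
G_2=35  [base 6] 5·6 + 5  →[6↦7]→  5·7 + 5 = 40  −1 ⇒ G_3=39
G_3=39  [base 7] 5·7 + 4  →[7↦8]→  5·8 + 4 = 44  −1 ⇒ G_4=43
G_4=43  [base 8] 5·8 + 3  →[8↦9]→  5·9 + 3 = 48  −1 ⇒ G_5=47

5·8 + 3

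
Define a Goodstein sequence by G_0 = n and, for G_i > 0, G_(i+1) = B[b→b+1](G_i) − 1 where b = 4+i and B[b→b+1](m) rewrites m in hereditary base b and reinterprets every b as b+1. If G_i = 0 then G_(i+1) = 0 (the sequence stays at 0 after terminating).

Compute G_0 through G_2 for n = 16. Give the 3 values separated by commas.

base 4: 16 = 4^2; at 5: 5^2 = 25; next = 24
base 5: 24 = 4·5 + 4; at 6: 4·6 + 4 = 28; next = 27

16, 24, 27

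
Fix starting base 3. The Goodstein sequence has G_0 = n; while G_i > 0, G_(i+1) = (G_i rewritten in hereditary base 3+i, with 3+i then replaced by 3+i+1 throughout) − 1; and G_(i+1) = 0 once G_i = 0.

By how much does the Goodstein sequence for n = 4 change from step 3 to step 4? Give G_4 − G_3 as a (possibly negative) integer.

-1

i=0: 4 = 3 + 1 (b=3); 3→4: 4 + 1 = 5; 5−1 = 4
i=1: 4 = 4 (b=4); 4→5: 5 = 5; 5−1 = 4
i=2: 4 = 4 (b=5); 5→6: 4 = 4; 4−1 = 3
i=3: 3 = 3 (b=6); 6→7: 3 = 3; 3−1 = 2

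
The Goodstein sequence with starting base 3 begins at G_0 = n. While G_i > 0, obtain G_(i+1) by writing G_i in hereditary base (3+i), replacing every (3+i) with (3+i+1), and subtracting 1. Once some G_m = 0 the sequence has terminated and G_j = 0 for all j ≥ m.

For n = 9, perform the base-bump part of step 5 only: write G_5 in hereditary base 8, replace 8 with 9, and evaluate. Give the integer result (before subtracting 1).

base 3: 9 = 3^2; at 4: 4^2 = 16; next = 15
base 4: 15 = 3·4 + 3; at 5: 3·5 + 3 = 18; next = 17
base 5: 17 = 3·5 + 2; at 6: 3·6 + 2 = 20; next = 19
base 6: 19 = 3·6 + 1; at 7: 3·7 + 1 = 22; next = 21
base 7: 21 = 3·7; at 8: 3·8 = 24; next = 23
base 8: 23 = 2·8 + 7; at 9: 2·9 + 7 = 25; next = 24

25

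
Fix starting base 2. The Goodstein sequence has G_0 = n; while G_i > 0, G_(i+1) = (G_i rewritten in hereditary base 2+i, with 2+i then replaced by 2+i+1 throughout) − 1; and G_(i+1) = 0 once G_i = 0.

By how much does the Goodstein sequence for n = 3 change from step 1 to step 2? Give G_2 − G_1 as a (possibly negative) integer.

(0) 3|_2 = 2 + 1 ↦ 3 + 1|_3 = 4 ⇒ 3
(1) 3|_3 = 3 ↦ 4|_4 = 4 ⇒ 3

0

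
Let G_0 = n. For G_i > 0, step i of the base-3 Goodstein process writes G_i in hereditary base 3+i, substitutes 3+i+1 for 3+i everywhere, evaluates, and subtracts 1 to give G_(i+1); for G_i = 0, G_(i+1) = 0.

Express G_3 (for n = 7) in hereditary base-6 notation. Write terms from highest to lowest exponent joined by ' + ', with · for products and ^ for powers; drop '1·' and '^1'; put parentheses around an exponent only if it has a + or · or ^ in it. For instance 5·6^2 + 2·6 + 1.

G_0=7  [base 3] 2·3 + 1  →[3↦4]→  2·4 + 1 = 9  −1 ⇒ G_1=8
G_1=8  [base 4] 2·4  →[4↦5]→  2·5 = 10  −1 ⇒ G_2=9
G_2=9  [base 5] 5 + 4  →[5↦6]→  6 + 4 = 10  −1 ⇒ G_3=9
G_3=9  [base 6] 6 + 3  →[6↦7]→  7 + 3 = 10  −1 ⇒ G_4=9

6 + 3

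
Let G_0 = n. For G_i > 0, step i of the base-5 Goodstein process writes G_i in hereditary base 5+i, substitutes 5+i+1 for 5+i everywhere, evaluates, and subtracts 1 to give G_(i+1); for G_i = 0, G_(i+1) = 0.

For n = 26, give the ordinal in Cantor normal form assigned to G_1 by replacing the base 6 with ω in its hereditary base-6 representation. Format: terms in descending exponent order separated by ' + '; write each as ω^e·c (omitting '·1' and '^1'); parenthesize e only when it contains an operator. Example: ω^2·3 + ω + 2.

G_0=26  [base 5] 5^2 + 1  →[5↦6]→  6^2 + 1 = 37  −1 ⇒ G_1=36
G_1=36  [base 6] 6^2  →[6↦7]→  7^2 = 49  −1 ⇒ G_2=48

ω^2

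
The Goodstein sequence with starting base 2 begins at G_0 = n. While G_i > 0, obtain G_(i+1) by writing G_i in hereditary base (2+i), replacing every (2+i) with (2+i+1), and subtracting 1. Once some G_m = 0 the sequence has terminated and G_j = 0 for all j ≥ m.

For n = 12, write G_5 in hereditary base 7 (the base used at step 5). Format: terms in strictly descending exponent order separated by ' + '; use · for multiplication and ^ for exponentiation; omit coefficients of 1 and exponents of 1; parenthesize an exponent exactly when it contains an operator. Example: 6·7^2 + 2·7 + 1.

7^(7 + 1) + 2·7^2 + 7 + 4

G_0=12  [base 2] 2^(2 + 1) + 2^2  →[2↦3]→  3^(3 + 1) + 3^3 = 108  −1 ⇒ G_1=107
G_1=107  [base 3] 3^(3 + 1) + 2·3^2 + 2·3 + 2  →[3↦4]→  4^(4 + 1) + 2·4^2 + 2·4 + 2 = 1066  −1 ⇒ G_2=1065
G_2=1065  [base 4] 4^(4 + 1) + 2·4^2 + 2·4 + 1  →[4↦5]→  5^(5 + 1) + 2·5^2 + 2·5 + 1 = 15686  −1 ⇒ G_3=15685
G_3=15685  [base 5] 5^(5 + 1) + 2·5^2 + 2·5  →[5↦6]→  6^(6 + 1) + 2·6^2 + 2·6 = 280020  −1 ⇒ G_4=280019
G_4=280019  [base 6] 6^(6 + 1) + 2·6^2 + 6 + 5  →[6↦7]→  7^(7 + 1) + 2·7^2 + 7 + 5 = 5764911  −1 ⇒ G_5=5764910
G_5=5764910  [base 7] 7^(7 + 1) + 2·7^2 + 7 + 4  →[7↦8]→  8^(8 + 1) + 2·8^2 + 8 + 4 = 134217868  −1 ⇒ G_6=134217867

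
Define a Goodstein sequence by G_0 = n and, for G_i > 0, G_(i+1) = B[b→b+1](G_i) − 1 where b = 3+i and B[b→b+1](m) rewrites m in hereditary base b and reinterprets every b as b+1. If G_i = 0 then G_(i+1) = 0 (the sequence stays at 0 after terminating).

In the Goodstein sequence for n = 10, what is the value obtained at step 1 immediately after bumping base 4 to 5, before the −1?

25

step 0: 10 = 3^2 + 1; sub 4 for 3: 4^2 + 1; = 17; G_1 = 17−1 = 16
step 1: 16 = 4^2; sub 5 for 4: 5^2; = 25; G_2 = 25−1 = 24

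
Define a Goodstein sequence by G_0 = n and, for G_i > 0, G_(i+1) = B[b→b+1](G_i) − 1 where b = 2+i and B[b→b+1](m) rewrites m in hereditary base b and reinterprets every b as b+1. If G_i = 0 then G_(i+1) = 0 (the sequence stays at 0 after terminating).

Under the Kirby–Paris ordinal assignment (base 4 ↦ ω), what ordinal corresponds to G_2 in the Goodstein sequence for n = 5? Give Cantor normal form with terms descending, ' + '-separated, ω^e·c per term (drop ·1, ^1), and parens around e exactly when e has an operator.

ω^3·3 + ω^2·3 + ω·3 + 3

(0) 5|_2 = 2^2 + 1 ↦ 3^3 + 1|_3 = 28 ⇒ 27
(1) 27|_3 = 3^3 ↦ 4^4|_4 = 256 ⇒ 255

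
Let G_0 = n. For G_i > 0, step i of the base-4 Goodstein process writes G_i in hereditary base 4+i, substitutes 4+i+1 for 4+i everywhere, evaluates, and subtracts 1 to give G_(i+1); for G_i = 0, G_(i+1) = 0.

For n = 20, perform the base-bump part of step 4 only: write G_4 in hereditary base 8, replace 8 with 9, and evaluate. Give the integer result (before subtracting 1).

82

20 —HB4→ 4^2 + 4 —bump→ 5^2 + 5 = 30 —(−1)→ 29
29 —HB5→ 5^2 + 4 —bump→ 6^2 + 4 = 40 —(−1)→ 39
39 —HB6→ 6^2 + 3 —bump→ 7^2 + 3 = 52 —(−1)→ 51
51 —HB7→ 7^2 + 2 —bump→ 8^2 + 2 = 66 —(−1)→ 65
65 —HB8→ 8^2 + 1 —bump→ 9^2 + 1 = 82 —(−1)→ 81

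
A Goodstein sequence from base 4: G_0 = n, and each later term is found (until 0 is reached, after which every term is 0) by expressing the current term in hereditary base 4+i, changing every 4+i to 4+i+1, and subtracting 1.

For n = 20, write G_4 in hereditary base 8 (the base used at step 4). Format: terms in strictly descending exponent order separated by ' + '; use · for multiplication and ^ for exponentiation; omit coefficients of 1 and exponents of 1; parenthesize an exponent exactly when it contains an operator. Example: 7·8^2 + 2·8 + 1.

G_0=20  [base 4] 4^2 + 4  →[4↦5]→  5^2 + 5 = 30  −1 ⇒ G_1=29
G_1=29  [base 5] 5^2 + 4  →[5↦6]→  6^2 + 4 = 40  −1 ⇒ G_2=39
G_2=39  [base 6] 6^2 + 3  →[6↦7]→  7^2 + 3 = 52  −1 ⇒ G_3=51
G_3=51  [base 7] 7^2 + 2  →[7↦8]→  8^2 + 2 = 66  −1 ⇒ G_4=65
G_4=65  [base 8] 8^2 + 1  →[8↦9]→  9^2 + 1 = 82  −1 ⇒ G_5=81

8^2 + 1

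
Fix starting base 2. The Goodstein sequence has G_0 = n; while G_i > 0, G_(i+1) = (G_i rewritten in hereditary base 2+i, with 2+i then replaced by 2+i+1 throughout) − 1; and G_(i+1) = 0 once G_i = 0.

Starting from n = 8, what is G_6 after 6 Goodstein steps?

33554571

G_0=8  [base 2] 2^(2 + 1)  →[2↦3]→  3^(3 + 1) = 81  −1 ⇒ G_1=80
G_1=80  [base 3] 2·3^3 + 2·3^2 + 2·3 + 2  →[3↦4]→  2·4^4 + 2·4^2 + 2·4 + 2 = 554  −1 ⇒ G_2=553
G_2=553  [base 4] 2·4^4 + 2·4^2 + 2·4 + 1  →[4↦5]→  2·5^5 + 2·5^2 + 2·5 + 1 = 6311  −1 ⇒ G_3=6310
G_3=6310  [base 5] 2·5^5 + 2·5^2 + 2·5  →[5↦6]→  2·6^6 + 2·6^2 + 2·6 = 93396  −1 ⇒ G_4=93395
G_4=93395  [base 6] 2·6^6 + 2·6^2 + 6 + 5  →[6↦7]→  2·7^7 + 2·7^2 + 7 + 5 = 1647196  −1 ⇒ G_5=1647195
G_5=1647195  [base 7] 2·7^7 + 2·7^2 + 7 + 4  →[7↦8]→  2·8^8 + 2·8^2 + 8 + 4 = 33554572  −1 ⇒ G_6=33554571
G_6=33554571  [base 8] 2·8^8 + 2·8^2 + 8 + 3  →[8↦9]→  2·9^9 + 2·9^2 + 9 + 3 = 774841152  −1 ⇒ G_7=774841151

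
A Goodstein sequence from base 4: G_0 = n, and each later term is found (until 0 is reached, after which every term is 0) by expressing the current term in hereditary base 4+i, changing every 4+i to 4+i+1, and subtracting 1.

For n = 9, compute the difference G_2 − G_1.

1

(0) 9|_4 = 2·4 + 1 ↦ 2·5 + 1|_5 = 11 ⇒ 10
(1) 10|_5 = 2·5 ↦ 2·6|_6 = 12 ⇒ 11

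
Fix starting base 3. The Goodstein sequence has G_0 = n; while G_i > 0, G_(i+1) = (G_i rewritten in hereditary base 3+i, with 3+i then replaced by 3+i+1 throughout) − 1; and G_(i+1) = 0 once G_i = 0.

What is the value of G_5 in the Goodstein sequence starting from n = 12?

63

[0] 12 ≡ 3^2 + 3 (base 3). Lift 4: 20. −1: 19.
[1] 19 ≡ 4^2 + 3 (base 4). Lift 5: 28. −1: 27.
[2] 27 ≡ 5^2 + 2 (base 5). Lift 6: 38. −1: 37.
[3] 37 ≡ 6^2 + 1 (base 6). Lift 7: 50. −1: 49.
[4] 49 ≡ 7^2 (base 7). Lift 8: 64. −1: 63.
[5] 63 ≡ 7·8 + 7 (base 8). Lift 9: 70. −1: 69.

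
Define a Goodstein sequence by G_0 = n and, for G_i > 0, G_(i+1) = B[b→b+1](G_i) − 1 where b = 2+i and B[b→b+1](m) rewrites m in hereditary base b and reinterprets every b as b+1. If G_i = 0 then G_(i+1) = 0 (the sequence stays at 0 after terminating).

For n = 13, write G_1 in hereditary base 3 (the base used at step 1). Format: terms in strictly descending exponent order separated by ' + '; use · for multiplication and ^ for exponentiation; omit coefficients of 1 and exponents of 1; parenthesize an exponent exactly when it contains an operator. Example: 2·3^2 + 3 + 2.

13 —HB2→ 2^(2 + 1) + 2^2 + 1 —bump→ 3^(3 + 1) + 3^3 + 1 = 109 —(−1)→ 108
108 —HB3→ 3^(3 + 1) + 3^3 —bump→ 4^(4 + 1) + 4^4 = 1280 —(−1)→ 1279

3^(3 + 1) + 3^3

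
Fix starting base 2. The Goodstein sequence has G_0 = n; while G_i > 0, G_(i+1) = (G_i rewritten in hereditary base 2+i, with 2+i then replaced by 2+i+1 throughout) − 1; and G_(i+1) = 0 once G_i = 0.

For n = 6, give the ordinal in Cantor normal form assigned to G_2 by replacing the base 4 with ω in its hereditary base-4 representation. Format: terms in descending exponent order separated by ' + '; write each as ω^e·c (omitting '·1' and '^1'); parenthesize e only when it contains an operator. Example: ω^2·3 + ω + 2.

ω^ω + 1

G_0=6  [base 2] 2^2 + 2  →[2↦3]→  3^3 + 3 = 30  −1 ⇒ G_1=29
G_1=29  [base 3] 3^3 + 2  →[3↦4]→  4^4 + 2 = 258  −1 ⇒ G_2=257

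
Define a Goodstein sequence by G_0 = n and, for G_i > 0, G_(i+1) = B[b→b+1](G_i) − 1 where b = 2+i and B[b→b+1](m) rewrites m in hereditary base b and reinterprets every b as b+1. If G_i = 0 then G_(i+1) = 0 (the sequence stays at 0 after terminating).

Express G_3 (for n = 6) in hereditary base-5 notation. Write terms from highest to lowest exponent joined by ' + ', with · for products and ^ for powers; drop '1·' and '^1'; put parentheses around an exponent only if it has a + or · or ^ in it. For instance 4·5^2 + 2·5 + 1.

G_0=6  [base 2] 2^2 + 2  →[2↦3]→  3^3 + 3 = 30  −1 ⇒ G_1=29
G_1=29  [base 3] 3^3 + 2  →[3↦4]→  4^4 + 2 = 258  −1 ⇒ G_2=257
G_2=257  [base 4] 4^4 + 1  →[4↦5]→  5^5 + 1 = 3126  −1 ⇒ G_3=3125

5^5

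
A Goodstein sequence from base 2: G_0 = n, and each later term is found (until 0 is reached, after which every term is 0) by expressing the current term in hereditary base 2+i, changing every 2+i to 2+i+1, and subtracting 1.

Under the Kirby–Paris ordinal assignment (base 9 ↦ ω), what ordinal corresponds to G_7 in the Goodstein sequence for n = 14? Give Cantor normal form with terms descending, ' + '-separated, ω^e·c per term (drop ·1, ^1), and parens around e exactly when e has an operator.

ω^(ω + 1) + ω^5·5 + ω^4·5 + ω^3·5 + ω^2·5 + ω·5 + 2

base 2: 14 = 2^(2 + 1) + 2^2 + 2; at 3: 3^(3 + 1) + 3^3 + 3 = 111; next = 110
base 3: 110 = 3^(3 + 1) + 3^3 + 2; at 4: 4^(4 + 1) + 4^4 + 2 = 1282; next = 1281
base 4: 1281 = 4^(4 + 1) + 4^4 + 1; at 5: 5^(5 + 1) + 5^5 + 1 = 18751; next = 18750
base 5: 18750 = 5^(5 + 1) + 5^5; at 6: 6^(6 + 1) + 6^6 = 326592; next = 326591
base 6: 326591 = 6^(6 + 1) + 5·6^5 + 5·6^4 + 5·6^3 + 5·6^2 + 5·6 + 5; at 7: 7^(7 + 1) + 5·7^5 + 5·7^4 + 5·7^3 + 5·7^2 + 5·7 + 5 = 5862841; next = 5862840
base 7: 5862840 = 7^(7 + 1) + 5·7^5 + 5·7^4 + 5·7^3 + 5·7^2 + 5·7 + 4; at 8: 8^(8 + 1) + 5·8^5 + 5·8^4 + 5·8^3 + 5·8^2 + 5·8 + 4 = 134404972; next = 134404971
base 8: 134404971 = 8^(8 + 1) + 5·8^5 + 5·8^4 + 5·8^3 + 5·8^2 + 5·8 + 3; at 9: 9^(9 + 1) + 5·9^5 + 5·9^4 + 5·9^3 + 5·9^2 + 5·9 + 3 = 3487116549; next = 3487116548
base 9: 3487116548 = 9^(9 + 1) + 5·9^5 + 5·9^4 + 5·9^3 + 5·9^2 + 5·9 + 2; at 10: 10^(10 + 1) + 5·10^5 + 5·10^4 + 5·10^3 + 5·10^2 + 5·10 + 2 = 100000555552; next = 100000555551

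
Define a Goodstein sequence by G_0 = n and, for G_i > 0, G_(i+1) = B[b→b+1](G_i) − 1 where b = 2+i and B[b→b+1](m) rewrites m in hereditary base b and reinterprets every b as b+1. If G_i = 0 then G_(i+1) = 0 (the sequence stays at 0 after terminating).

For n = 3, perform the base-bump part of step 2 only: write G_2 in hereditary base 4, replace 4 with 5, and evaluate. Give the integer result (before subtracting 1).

3

[0] 3 ≡ 2 + 1 (base 2). Lift 3: 4. −1: 3.
[1] 3 ≡ 3 (base 3). Lift 4: 4. −1: 3.
[2] 3 ≡ 3 (base 4). Lift 5: 3. −1: 2.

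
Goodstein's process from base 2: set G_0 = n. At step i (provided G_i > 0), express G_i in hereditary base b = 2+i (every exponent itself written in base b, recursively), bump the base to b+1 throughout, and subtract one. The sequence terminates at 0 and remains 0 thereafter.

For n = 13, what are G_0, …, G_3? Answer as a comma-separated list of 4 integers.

13, 108, 1279, 16092

13 —HB2→ 2^(2 + 1) + 2^2 + 1 —bump→ 3^(3 + 1) + 3^3 + 1 = 109 —(−1)→ 108
108 —HB3→ 3^(3 + 1) + 3^3 —bump→ 4^(4 + 1) + 4^4 = 1280 —(−1)→ 1279
1279 —HB4→ 4^(4 + 1) + 3·4^3 + 3·4^2 + 3·4 + 3 —bump→ 5^(5 + 1) + 3·5^3 + 3·5^2 + 3·5 + 3 = 16093 —(−1)→ 16092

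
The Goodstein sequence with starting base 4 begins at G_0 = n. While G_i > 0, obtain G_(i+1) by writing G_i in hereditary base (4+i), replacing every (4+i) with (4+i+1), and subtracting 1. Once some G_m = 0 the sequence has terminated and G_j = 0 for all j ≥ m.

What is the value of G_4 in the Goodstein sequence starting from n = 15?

15 —HB4→ 3·4 + 3 —bump→ 3·5 + 3 = 18 —(−1)→ 17
17 —HB5→ 3·5 + 2 —bump→ 3·6 + 2 = 20 —(−1)→ 19
19 —HB6→ 3·6 + 1 —bump→ 3·7 + 1 = 22 —(−1)→ 21
21 —HB7→ 3·7 —bump→ 3·8 = 24 —(−1)→ 23
23 —HB8→ 2·8 + 7 —bump→ 2·9 + 7 = 25 —(−1)→ 24

23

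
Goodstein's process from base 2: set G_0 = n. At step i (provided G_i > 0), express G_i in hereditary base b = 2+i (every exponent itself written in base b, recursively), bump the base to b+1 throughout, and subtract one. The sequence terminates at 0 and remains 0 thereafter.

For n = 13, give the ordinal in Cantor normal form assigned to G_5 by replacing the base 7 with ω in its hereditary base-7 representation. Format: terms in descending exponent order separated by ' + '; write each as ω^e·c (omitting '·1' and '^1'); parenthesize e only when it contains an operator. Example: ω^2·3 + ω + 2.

13 —HB2→ 2^(2 + 1) + 2^2 + 1 —bump→ 3^(3 + 1) + 3^3 + 1 = 109 —(−1)→ 108
108 —HB3→ 3^(3 + 1) + 3^3 —bump→ 4^(4 + 1) + 4^4 = 1280 —(−1)→ 1279
1279 —HB4→ 4^(4 + 1) + 3·4^3 + 3·4^2 + 3·4 + 3 —bump→ 5^(5 + 1) + 3·5^3 + 3·5^2 + 3·5 + 3 = 16093 —(−1)→ 16092
16092 —HB5→ 5^(5 + 1) + 3·5^3 + 3·5^2 + 3·5 + 2 —bump→ 6^(6 + 1) + 3·6^3 + 3·6^2 + 3·6 + 2 = 280712 —(−1)→ 280711
280711 —HB6→ 6^(6 + 1) + 3·6^3 + 3·6^2 + 3·6 + 1 —bump→ 7^(7 + 1) + 3·7^3 + 3·7^2 + 3·7 + 1 = 5765999 —(−1)→ 5765998
5765998 —HB7→ 7^(7 + 1) + 3·7^3 + 3·7^2 + 3·7 —bump→ 8^(8 + 1) + 3·8^3 + 3·8^2 + 3·8 = 134219480 —(−1)→ 134219479

ω^(ω + 1) + ω^3·3 + ω^2·3 + ω·3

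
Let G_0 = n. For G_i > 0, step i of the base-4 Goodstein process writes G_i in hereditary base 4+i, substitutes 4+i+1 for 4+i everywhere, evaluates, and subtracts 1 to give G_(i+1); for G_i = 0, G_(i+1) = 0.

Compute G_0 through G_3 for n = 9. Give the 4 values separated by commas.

9, 10, 11, 11

base 4: 9 = 2·4 + 1; at 5: 2·5 + 1 = 11; next = 10
base 5: 10 = 2·5; at 6: 2·6 = 12; next = 11
base 6: 11 = 6 + 5; at 7: 7 + 5 = 12; next = 11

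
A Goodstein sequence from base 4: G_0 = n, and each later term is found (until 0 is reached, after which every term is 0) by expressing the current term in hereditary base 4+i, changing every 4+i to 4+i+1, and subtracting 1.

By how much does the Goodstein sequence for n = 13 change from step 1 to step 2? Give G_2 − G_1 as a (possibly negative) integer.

[0] 13 ≡ 3·4 + 1 (base 4). Lift 5: 16. −1: 15.
[1] 15 ≡ 3·5 (base 5). Lift 6: 18. −1: 17.

2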